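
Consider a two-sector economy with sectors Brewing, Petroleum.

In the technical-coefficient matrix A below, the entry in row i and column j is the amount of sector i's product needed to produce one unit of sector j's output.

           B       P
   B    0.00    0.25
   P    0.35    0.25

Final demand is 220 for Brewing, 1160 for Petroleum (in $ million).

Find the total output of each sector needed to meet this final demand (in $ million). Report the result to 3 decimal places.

I − A =
  [   1.00    -0.25]
  [  -0.35     0.75]
det(I−A) = (1.00)(0.75) − (-0.25)(-0.35) = 0.6625
adj(I−A) = [[0.75, 0.25], [0.35, 1.00]]
(I − A)⁻¹ = adj(I−A) / det(I−A) ≈
  [   1.1321     0.3774]
  [   0.5283     1.5094]
x = (I − A)⁻¹ d = adj(I−A)·d / det(I−A), with det(I−A) = 0.6625:
  x_B = (0.75·220 + 0.25·1160) / 0.6625 = 455.00 / 0.6625 ≈ 686.792
  x_P = (0.35·220 + 1.00·1160) / 0.6625 = 1237.00 / 0.6625 ≈ 1867.170

x_B = 686.792, x_P = 1867.170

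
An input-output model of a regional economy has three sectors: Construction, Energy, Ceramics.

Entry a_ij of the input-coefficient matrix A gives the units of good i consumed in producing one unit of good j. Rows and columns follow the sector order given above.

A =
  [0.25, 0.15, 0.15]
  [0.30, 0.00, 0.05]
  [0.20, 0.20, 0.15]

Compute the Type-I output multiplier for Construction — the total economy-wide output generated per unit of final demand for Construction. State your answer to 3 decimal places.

m_1 = 2.476

I − A =
  [   0.75    -0.15    -0.15]
  [  -0.30     1.00    -0.05]
  [  -0.20    -0.20     0.85]
Cofactors of I−A, C_ij = (−1)^(i+j)·(minor ij) (rows/columns in the sector order above):
  C_11 = (1.00)(0.85) − (-0.05)(-0.20) = 0.8400
  C_12 = −[(-0.30)(0.85) − (-0.05)(-0.20)] = 0.2650
  C_13 = (-0.30)(-0.20) − (1.00)(-0.20) = 0.2600
  C_21 = −[(-0.15)(0.85) − (-0.15)(-0.20)] = 0.1575
  C_22 = (0.75)(0.85) − (-0.15)(-0.20) = 0.6075
  C_23 = −[(0.75)(-0.20) − (-0.15)(-0.20)] = 0.1800
  C_31 = (-0.15)(-0.05) − (-0.15)(1.00) = 0.1575
  C_32 = −[(0.75)(-0.05) − (-0.15)(-0.30)] = 0.0825
  C_33 = (0.75)(1.00) − (-0.15)(-0.30) = 0.7050
det(I−A) = Σ_j (I−A)_1j·C_1j = (0.75)(0.8400) + (-0.15)(0.2650) + (-0.15)(0.2600) = 0.55125
adj(I−A) = Cᵀ =
  [ 0.8400   0.1575   0.1575]
  [ 0.2650   0.6075   0.0825]
  [ 0.2600   0.1800   0.7050]
(I − A)⁻¹ = adj(I−A) / det(I−A) ≈
  [   1.5238     0.2857     0.2857]
  [   0.4807     1.1020     0.1497]
  [   0.4717     0.3265     1.2789]
The output multiplier for sector j is the column-j sum of the Leontief inverse (I − A)⁻¹ = adj(I−A) / det(I−A).
Column 1 of adj(I−A): (0.8400, 0.2650, 0.2600); det(I−A) = 0.55125.
m_1 = (0.8400 + 0.2650 + 0.2600) / 0.55125 = 1.365 / 0.55125 ≈ 2.476.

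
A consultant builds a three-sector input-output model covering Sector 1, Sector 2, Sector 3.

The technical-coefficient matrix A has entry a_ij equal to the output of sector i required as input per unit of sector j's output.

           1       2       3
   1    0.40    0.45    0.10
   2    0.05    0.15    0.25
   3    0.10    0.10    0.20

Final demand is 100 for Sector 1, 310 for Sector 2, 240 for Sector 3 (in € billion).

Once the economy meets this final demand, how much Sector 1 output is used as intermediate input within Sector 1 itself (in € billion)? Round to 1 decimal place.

z_11 = 256.6

I − A =
  [   0.60    -0.45    -0.10]
  [  -0.05     0.85    -0.25]
  [  -0.10    -0.10     0.80]
Cofactors of I−A, C_ij = (−1)^(i+j)·(minor ij) (rows/columns in the sector order above):
  C_11 = (0.85)(0.80) − (-0.25)(-0.10) = 0.6550
  C_12 = −[(-0.05)(0.80) − (-0.25)(-0.10)] = 0.0650
  C_13 = (-0.05)(-0.10) − (0.85)(-0.10) = 0.0900
  C_21 = −[(-0.45)(0.80) − (-0.10)(-0.10)] = 0.3700
  C_22 = (0.60)(0.80) − (-0.10)(-0.10) = 0.4700
  C_23 = −[(0.60)(-0.10) − (-0.45)(-0.10)] = 0.1050
  C_31 = (-0.45)(-0.25) − (-0.10)(0.85) = 0.1975
  C_32 = −[(0.60)(-0.25) − (-0.10)(-0.05)] = 0.1550
  C_33 = (0.60)(0.85) − (-0.45)(-0.05) = 0.4875
det(I−A) = Σ_j (I−A)_1j·C_1j = (0.60)(0.6550) + (-0.45)(0.0650) + (-0.10)(0.0900) = 0.35475
adj(I−A) = Cᵀ =
  [ 0.6550   0.3700   0.1975]
  [ 0.0650   0.4700   0.1550]
  [ 0.0900   0.1050   0.4875]
(I − A)⁻¹ = adj(I−A) / det(I−A) ≈
  [   1.8464     1.0430     0.5567]
  [   0.1832     1.3249     0.4369]
  [   0.2537     0.2960     1.3742]
First solve x = (I − A)⁻¹ d = adj(I−A)·d / det(I−A); in particular x_1 = (0.6550·100 + 0.3700·310 + 0.1975·240) / 0.35475 = 227.60 / 0.35475 ≈ 641.579.
Intermediate flow from 1 to 1: z_11 = a_11 · x_1 = 0.40 × 227.60 / 0.35475 = 91.04 / 0.35475 ≈ 256.6.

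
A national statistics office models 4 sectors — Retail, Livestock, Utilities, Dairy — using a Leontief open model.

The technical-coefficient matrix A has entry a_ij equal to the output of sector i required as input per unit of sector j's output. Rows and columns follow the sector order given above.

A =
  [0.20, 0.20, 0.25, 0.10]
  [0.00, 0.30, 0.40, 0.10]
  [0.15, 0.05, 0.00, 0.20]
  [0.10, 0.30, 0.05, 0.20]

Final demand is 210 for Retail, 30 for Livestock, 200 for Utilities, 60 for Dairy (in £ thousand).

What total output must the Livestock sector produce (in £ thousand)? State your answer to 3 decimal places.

I − A =
  [   0.80    -0.20    -0.25    -0.10]
  [   0.00     0.70    -0.40    -0.10]
  [  -0.15    -0.05     1.00    -0.20]
  [  -0.10    -0.30    -0.05     0.80]
Compute the cofactors C_ij = (−1)^(i+j)·(3×3 minor ij) of I−A; the adjugate is their transpose:
adj(I−A) = Cᵀ =
  [ 0.48275   0.21325   0.21300   0.14025]
  [ 0.06675   0.58625   0.25850   0.14625]
  [ 0.09400   0.11200   0.41500   0.12950]
  [ 0.09125   0.25350   0.14950   0.50575]
det(I−A) = Σ_j (I−A)_1j·C_1j = (0.80)(0.48275) + (-0.20)(0.06675) + (-0.25)(0.09400) + (-0.10)(0.09125) = 0.340225
(I − A)⁻¹ = adj(I−A) / det(I−A) ≈
  [   1.4189     0.6268     0.6261     0.4122]
  [   0.1962     1.7231     0.7598     0.4299]
  [   0.2763     0.3292     1.2198     0.3806]
  [   0.2682     0.7451     0.4394     1.4865]
x = (I − A)⁻¹ d = adj(I−A)·d / det(I−A), with det(I−A) = 0.340225:
  x_1 = (0.48275·210 + 0.21325·30 + 0.21300·200 + 0.14025·60) / 0.340225 = 158.79 / 0.340225 ≈ 466.721
  x_2 = (0.06675·210 + 0.58625·30 + 0.25850·200 + 0.14625·60) / 0.340225 = 92.08 / 0.340225 ≈ 270.644
  x_3 = (0.09400·210 + 0.11200·30 + 0.41500·200 + 0.12950·60) / 0.340225 = 113.87 / 0.340225 ≈ 334.690
  x_4 = (0.09125·210 + 0.25350·30 + 0.14950·200 + 0.50575·60) / 0.340225 = 87.0125 / 0.340225 ≈ 255.750

x_2 = 270.644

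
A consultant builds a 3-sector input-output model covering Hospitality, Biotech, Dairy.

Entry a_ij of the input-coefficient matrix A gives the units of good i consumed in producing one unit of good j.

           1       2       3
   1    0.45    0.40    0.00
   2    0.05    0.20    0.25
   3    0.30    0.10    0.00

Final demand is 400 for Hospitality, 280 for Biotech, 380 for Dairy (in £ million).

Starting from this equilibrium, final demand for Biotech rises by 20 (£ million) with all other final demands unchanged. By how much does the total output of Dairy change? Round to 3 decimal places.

I − A =
  [   0.55    -0.40     0.00]
  [  -0.05     0.80    -0.25]
  [  -0.30    -0.10     1.00]
Cofactors of I−A, C_ij = (−1)^(i+j)·(minor ij) (rows/columns in the sector order above):
  C_11 = (0.80)(1.00) − (-0.25)(-0.10) = 0.7750
  C_12 = −[(-0.05)(1.00) − (-0.25)(-0.30)] = 0.1250
  C_13 = (-0.05)(-0.10) − (0.80)(-0.30) = 0.2450
  C_21 = −[(-0.40)(1.00) − (0.00)(-0.10)] = 0.4000
  C_22 = (0.55)(1.00) − (0.00)(-0.30) = 0.5500
  C_23 = −[(0.55)(-0.10) − (-0.40)(-0.30)] = 0.1750
  C_31 = (-0.40)(-0.25) − (0.00)(0.80) = 0.1000
  C_32 = −[(0.55)(-0.25) − (0.00)(-0.05)] = 0.1375
  C_33 = (0.55)(0.80) − (-0.40)(-0.05) = 0.4200
det(I−A) = Σ_j (I−A)_1j·C_1j = (0.55)(0.7750) + (-0.40)(0.1250) + (0.00)(0.2450) = 0.37625
adj(I−A) = Cᵀ =
  [ 0.7750   0.4000   0.1000]
  [ 0.1250   0.5500   0.1375]
  [ 0.2450   0.1750   0.4200]
(I − A)⁻¹ = adj(I−A) / det(I−A) ≈
  [   2.0598     1.0631     0.2658]
  [   0.3322     1.4618     0.3654]
  [   0.6512     0.4651     1.1163]
Δx = (I − A)⁻¹ Δd with Δd having +20 in the Biotech component and 0 elsewhere.
So Δx_3 = L_32 · (+20), where L_32 = adj(I−A)_32 / det(I−A) = 0.1750 / 0.37625.
Δx_3 = 0.1750 × (+20) / 0.37625 = 3.50 / 0.37625 ≈ 9.302.

Δx_3 = 9.302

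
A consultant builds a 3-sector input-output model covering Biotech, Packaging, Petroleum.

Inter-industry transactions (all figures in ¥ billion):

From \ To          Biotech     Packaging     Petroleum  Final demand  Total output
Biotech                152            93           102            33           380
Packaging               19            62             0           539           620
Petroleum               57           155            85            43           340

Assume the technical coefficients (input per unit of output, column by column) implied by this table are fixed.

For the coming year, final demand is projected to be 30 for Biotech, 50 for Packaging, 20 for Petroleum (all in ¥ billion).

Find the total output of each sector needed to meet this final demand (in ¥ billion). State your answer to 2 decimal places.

x_1 = 98.63, x_2 = 61.03, x_3 = 66.74

Technical coefficients a_ij = z_ij / X_j:
  a_11 = 152/380 = 0.40, a_21 = 19/380 = 0.05, a_31 = 57/380 = 0.15
  a_12 = 93/620 = 0.15, a_22 = 62/620 = 0.10, a_32 = 155/620 = 0.25
  a_13 = 102/340 = 0.30, a_23 = 0/340 = 0.00, a_33 = 85/340 = 0.25
I − A =
  [   0.60    -0.15    -0.30]
  [  -0.05     0.90     0.00]
  [  -0.15    -0.25     0.75]
Cofactors of I−A, C_ij = (−1)^(i+j)·(minor ij) (rows/columns in the sector order above):
  C_11 = (0.90)(0.75) − (0.00)(-0.25) = 0.6750
  C_12 = −[(-0.05)(0.75) − (0.00)(-0.15)] = 0.0375
  C_13 = (-0.05)(-0.25) − (0.90)(-0.15) = 0.1475
  C_21 = −[(-0.15)(0.75) − (-0.30)(-0.25)] = 0.1875
  C_22 = (0.60)(0.75) − (-0.30)(-0.15) = 0.4050
  C_23 = −[(0.60)(-0.25) − (-0.15)(-0.15)] = 0.1725
  C_31 = (-0.15)(0.00) − (-0.30)(0.90) = 0.2700
  C_32 = −[(0.60)(0.00) − (-0.30)(-0.05)] = 0.0150
  C_33 = (0.60)(0.90) − (-0.15)(-0.05) = 0.5325
det(I−A) = Σ_j (I−A)_1j·C_1j = (0.60)(0.6750) + (-0.15)(0.0375) + (-0.30)(0.1475) = 0.355125
adj(I−A) = Cᵀ =
  [ 0.6750   0.1875   0.2700]
  [ 0.0375   0.4050   0.0150]
  [ 0.1475   0.1725   0.5325]
(I − A)⁻¹ = adj(I−A) / det(I−A) ≈
  [   1.9007     0.5280     0.7603]
  [   0.1056     1.1404     0.0422]
  [   0.4153     0.4857     1.4995]
x = (I − A)⁻¹ d = adj(I−A)·d / det(I−A), with det(I−A) = 0.355125:
  x_1 = (0.6750·30 + 0.1875·50 + 0.2700·20) / 0.355125 = 35.025 / 0.355125 ≈ 98.63
  x_2 = (0.0375·30 + 0.4050·50 + 0.0150·20) / 0.355125 = 21.675 / 0.355125 ≈ 61.03
  x_3 = (0.1475·30 + 0.1725·50 + 0.5325·20) / 0.355125 = 23.70 / 0.355125 ≈ 66.74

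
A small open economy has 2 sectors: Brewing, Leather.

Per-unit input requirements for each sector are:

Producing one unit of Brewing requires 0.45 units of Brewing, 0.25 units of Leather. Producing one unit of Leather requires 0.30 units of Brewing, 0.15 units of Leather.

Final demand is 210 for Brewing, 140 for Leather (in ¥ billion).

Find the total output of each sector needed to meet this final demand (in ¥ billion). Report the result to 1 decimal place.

I − A =
  [   0.55    -0.30]
  [  -0.25     0.85]
det(I−A) = (0.55)(0.85) − (-0.30)(-0.25) = 0.3925
adj(I−A) = [[0.85, 0.30], [0.25, 0.55]]
(I − A)⁻¹ = adj(I−A) / det(I−A) ≈
  [   2.1656     0.7643]
  [   0.6369     1.4013]
x = (I − A)⁻¹ d = adj(I−A)·d / det(I−A), with det(I−A) = 0.3925:
  x_B = (0.85·210 + 0.30·140) / 0.3925 = 220.50 / 0.3925 ≈ 561.8
  x_L = (0.25·210 + 0.55·140) / 0.3925 = 129.50 / 0.3925 ≈ 329.9

x_B = 561.8, x_L = 329.9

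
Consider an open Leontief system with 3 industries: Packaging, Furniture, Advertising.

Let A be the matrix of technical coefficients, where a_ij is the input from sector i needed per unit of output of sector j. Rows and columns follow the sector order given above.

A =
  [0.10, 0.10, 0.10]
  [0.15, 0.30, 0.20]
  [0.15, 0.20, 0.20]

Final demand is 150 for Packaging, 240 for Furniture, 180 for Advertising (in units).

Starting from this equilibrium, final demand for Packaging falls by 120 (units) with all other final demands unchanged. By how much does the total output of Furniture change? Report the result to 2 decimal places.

Δx_F = -40.96

I − A =
  [   0.90    -0.10    -0.10]
  [  -0.15     0.70    -0.20]
  [  -0.15    -0.20     0.80]
Cofactors of I−A, C_ij = (−1)^(i+j)·(minor ij) (rows/columns in the sector order above):
  C_11 = (0.70)(0.80) − (-0.20)(-0.20) = 0.5200
  C_12 = −[(-0.15)(0.80) − (-0.20)(-0.15)] = 0.1500
  C_13 = (-0.15)(-0.20) − (0.70)(-0.15) = 0.1350
  C_21 = −[(-0.10)(0.80) − (-0.10)(-0.20)] = 0.1000
  C_22 = (0.90)(0.80) − (-0.10)(-0.15) = 0.7050
  C_23 = −[(0.90)(-0.20) − (-0.10)(-0.15)] = 0.1950
  C_31 = (-0.10)(-0.20) − (-0.10)(0.70) = 0.0900
  C_32 = −[(0.90)(-0.20) − (-0.10)(-0.15)] = 0.1950
  C_33 = (0.90)(0.70) − (-0.10)(-0.15) = 0.6150
det(I−A) = Σ_j (I−A)_1j·C_1j = (0.90)(0.5200) + (-0.10)(0.1500) + (-0.10)(0.1350) = 0.4395
adj(I−A) = Cᵀ =
  [ 0.5200   0.1000   0.0900]
  [ 0.1500   0.7050   0.1950]
  [ 0.1350   0.1950   0.6150]
(I − A)⁻¹ = adj(I−A) / det(I−A) ≈
  [   1.1832     0.2275     0.2048]
  [   0.3413     1.6041     0.4437]
  [   0.3072     0.4437     1.3993]
Δx = (I − A)⁻¹ Δd with Δd having -120 in the Packaging component and 0 elsewhere.
So Δx_F = L_FP · (-120), where L_FP = adj(I−A)_FP / det(I−A) = 0.1500 / 0.4395.
Δx_F = 0.1500 × (-120) / 0.4395 = -18.00 / 0.4395 ≈ -40.96.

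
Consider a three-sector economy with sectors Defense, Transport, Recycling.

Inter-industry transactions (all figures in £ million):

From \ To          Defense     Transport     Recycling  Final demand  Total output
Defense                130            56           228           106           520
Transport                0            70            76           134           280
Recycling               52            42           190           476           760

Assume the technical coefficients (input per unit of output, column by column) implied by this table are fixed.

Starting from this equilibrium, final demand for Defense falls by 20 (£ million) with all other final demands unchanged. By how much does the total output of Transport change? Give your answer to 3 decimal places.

Δx_2 = -0.518

Technical coefficients a_ij = z_ij / X_j:
  a_11 = 130/520 = 0.25, a_21 = 0/520 = 0.00, a_31 = 52/520 = 0.10
  a_12 = 56/280 = 0.20, a_22 = 70/280 = 0.25, a_32 = 42/280 = 0.15
  a_13 = 228/760 = 0.30, a_23 = 76/760 = 0.10, a_33 = 190/760 = 0.25
I − A =
  [   0.75    -0.20    -0.30]
  [   0.00     0.75    -0.10]
  [  -0.10    -0.15     0.75]
Cofactors of I−A, C_ij = (−1)^(i+j)·(minor ij) (rows/columns in the sector order above):
  C_11 = (0.75)(0.75) − (-0.10)(-0.15) = 0.5475
  C_12 = −[(0.00)(0.75) − (-0.10)(-0.10)] = 0.0100
  C_13 = (0.00)(-0.15) − (0.75)(-0.10) = 0.0750
  C_21 = −[(-0.20)(0.75) − (-0.30)(-0.15)] = 0.1950
  C_22 = (0.75)(0.75) − (-0.30)(-0.10) = 0.5325
  C_23 = −[(0.75)(-0.15) − (-0.20)(-0.10)] = 0.1325
  C_31 = (-0.20)(-0.10) − (-0.30)(0.75) = 0.2450
  C_32 = −[(0.75)(-0.10) − (-0.30)(0.00)] = 0.0750
  C_33 = (0.75)(0.75) − (-0.20)(0.00) = 0.5625
det(I−A) = Σ_j (I−A)_1j·C_1j = (0.75)(0.5475) + (-0.20)(0.0100) + (-0.30)(0.0750) = 0.386125
adj(I−A) = Cᵀ =
  [ 0.5475   0.1950   0.2450]
  [ 0.0100   0.5325   0.0750]
  [ 0.0750   0.1325   0.5625]
(I − A)⁻¹ = adj(I−A) / det(I−A) ≈
  [   1.4179     0.5050     0.6345]
  [   0.0259     1.3791     0.1942]
  [   0.1942     0.3432     1.4568]
Δx = (I − A)⁻¹ Δd with Δd having -20 in the Defense component and 0 elsewhere.
So Δx_2 = L_21 · (-20), where L_21 = adj(I−A)_21 / det(I−A) = 0.0100 / 0.386125.
Δx_2 = 0.0100 × (-20) / 0.386125 = -0.20 / 0.386125 ≈ -0.518.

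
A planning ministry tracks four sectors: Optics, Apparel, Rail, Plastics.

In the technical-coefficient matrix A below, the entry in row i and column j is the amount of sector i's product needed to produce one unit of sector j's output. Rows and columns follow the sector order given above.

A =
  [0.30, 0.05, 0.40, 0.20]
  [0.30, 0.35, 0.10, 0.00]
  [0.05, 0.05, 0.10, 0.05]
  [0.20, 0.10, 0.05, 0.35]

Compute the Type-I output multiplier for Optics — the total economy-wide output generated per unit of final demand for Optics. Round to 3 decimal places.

I − A =
  [   0.70    -0.05    -0.40    -0.20]
  [  -0.30     0.65    -0.10     0.00]
  [  -0.05    -0.05     0.90    -0.05]
  [  -0.20    -0.10    -0.05     0.65]
Compute the cofactors C_ij = (−1)^(i+j)·(3×3 minor ij) of I−A; the adjugate is their transpose:
adj(I−A) = Cᵀ =
  [ 0.374875   0.062625   0.180750   0.129250]
  [ 0.179000   0.354250   0.122500   0.064500]
  [ 0.038875   0.027375   0.254000   0.031500]
  [ 0.145875   0.075875   0.094000   0.373250]
det(I−A) = Σ_j (I−A)_1j·C_1j = (0.70)(0.374875) + (-0.05)(0.179000) + (-0.40)(0.038875) + (-0.20)(0.145875) = 0.2087375
(I − A)⁻¹ = adj(I−A) / det(I−A) ≈
  [   1.7959     0.3000     0.8659     0.6192]
  [   0.8575     1.6971     0.5869     0.3090]
  [   0.1862     0.1311     1.2168     0.1509]
  [   0.6988     0.3635     0.4503     1.7881]
The output multiplier for sector j is the column-j sum of the Leontief inverse (I − A)⁻¹ = adj(I−A) / det(I−A).
Column O of adj(I−A): (0.374875, 0.179000, 0.038875, 0.145875); det(I−A) = 0.2087375.
m_O = (0.374875 + 0.179000 + 0.038875 + 0.145875) / 0.2087375 = 0.738625 / 0.2087375 ≈ 3.539.

m_O = 3.539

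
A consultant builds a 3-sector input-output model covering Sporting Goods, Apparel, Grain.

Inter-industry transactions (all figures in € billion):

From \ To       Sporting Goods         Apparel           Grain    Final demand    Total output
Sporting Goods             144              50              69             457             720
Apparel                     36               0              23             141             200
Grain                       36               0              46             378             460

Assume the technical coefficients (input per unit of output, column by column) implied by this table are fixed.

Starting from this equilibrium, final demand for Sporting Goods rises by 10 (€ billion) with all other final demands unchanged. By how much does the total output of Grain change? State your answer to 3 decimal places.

Δx_G = 0.714

Technical coefficients a_ij = z_ij / X_j:
  a_SS = 144/720 = 0.20, a_AS = 36/720 = 0.05, a_GS = 36/720 = 0.05
  a_SA = 50/200 = 0.25, a_AA = 0/200 = 0.00, a_GA = 0/200 = 0.00
  a_SG = 69/460 = 0.15, a_AG = 23/460 = 0.05, a_GG = 46/460 = 0.10
I − A =
  [   0.80    -0.25    -0.15]
  [  -0.05     1.00    -0.05]
  [  -0.05     0.00     0.90]
Cofactors of I−A, C_ij = (−1)^(i+j)·(minor ij) (rows/columns in the sector order above):
  C_11 = (1.00)(0.90) − (-0.05)(0.00) = 0.9000
  C_12 = −[(-0.05)(0.90) − (-0.05)(-0.05)] = 0.0475
  C_13 = (-0.05)(0.00) − (1.00)(-0.05) = 0.0500
  C_21 = −[(-0.25)(0.90) − (-0.15)(0.00)] = 0.2250
  C_22 = (0.80)(0.90) − (-0.15)(-0.05) = 0.7125
  C_23 = −[(0.80)(0.00) − (-0.25)(-0.05)] = 0.0125
  C_31 = (-0.25)(-0.05) − (-0.15)(1.00) = 0.1625
  C_32 = −[(0.80)(-0.05) − (-0.15)(-0.05)] = 0.0475
  C_33 = (0.80)(1.00) − (-0.25)(-0.05) = 0.7875
det(I−A) = Σ_j (I−A)_1j·C_1j = (0.80)(0.9000) + (-0.25)(0.0475) + (-0.15)(0.0500) = 0.700625
adj(I−A) = Cᵀ =
  [ 0.9000   0.2250   0.1625]
  [ 0.0475   0.7125   0.0475]
  [ 0.0500   0.0125   0.7875]
(I − A)⁻¹ = adj(I−A) / det(I−A) ≈
  [   1.2846     0.3211     0.2319]
  [   0.0678     1.0169     0.0678]
  [   0.0714     0.0178     1.1240]
Δx = (I − A)⁻¹ Δd with Δd having +10 in the Sporting Goods component and 0 elsewhere.
So Δx_G = L_GS · (+10), where L_GS = adj(I−A)_GS / det(I−A) = 0.0500 / 0.700625.
Δx_G = 0.0500 × (+10) / 0.700625 = 0.50 / 0.700625 ≈ 0.714.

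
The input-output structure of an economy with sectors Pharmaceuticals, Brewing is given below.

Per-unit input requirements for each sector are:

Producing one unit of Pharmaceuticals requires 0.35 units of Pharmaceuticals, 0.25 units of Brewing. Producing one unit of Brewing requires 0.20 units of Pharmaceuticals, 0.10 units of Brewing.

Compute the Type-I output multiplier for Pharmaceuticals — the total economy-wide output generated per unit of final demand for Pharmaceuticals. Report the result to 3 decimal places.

I − A =
  [   0.65    -0.20]
  [  -0.25     0.90]
det(I−A) = (0.65)(0.90) − (-0.20)(-0.25) = 0.5350
adj(I−A) = [[0.90, 0.20], [0.25, 0.65]]
(I − A)⁻¹ = adj(I−A) / det(I−A) ≈
  [   1.6822     0.3738]
  [   0.4673     1.2150]
The output multiplier for sector j is the column-j sum of the Leontief inverse (I − A)⁻¹ = adj(I−A) / det(I−A).
Column P of adj(I−A): (0.90, 0.25); det(I−A) = 0.5350.
m_P = (0.90 + 0.25) / 0.5350 = 1.15 / 0.5350 ≈ 2.150.

m_P = 2.150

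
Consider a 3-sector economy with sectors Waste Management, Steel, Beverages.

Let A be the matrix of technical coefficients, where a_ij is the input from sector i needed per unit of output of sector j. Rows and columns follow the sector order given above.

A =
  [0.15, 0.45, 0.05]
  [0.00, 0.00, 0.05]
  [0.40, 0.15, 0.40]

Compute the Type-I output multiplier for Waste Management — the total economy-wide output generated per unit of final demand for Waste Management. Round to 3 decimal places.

m_1 = 2.133

I − A =
  [   0.85    -0.45    -0.05]
  [   0.00     1.00    -0.05]
  [  -0.40    -0.15     0.60]
Cofactors of I−A, C_ij = (−1)^(i+j)·(minor ij) (rows/columns in the sector order above):
  C_11 = (1.00)(0.60) − (-0.05)(-0.15) = 0.5925
  C_12 = −[(0.00)(0.60) − (-0.05)(-0.40)] = 0.0200
  C_13 = (0.00)(-0.15) − (1.00)(-0.40) = 0.4000
  C_21 = −[(-0.45)(0.60) − (-0.05)(-0.15)] = 0.2775
  C_22 = (0.85)(0.60) − (-0.05)(-0.40) = 0.4900
  C_23 = −[(0.85)(-0.15) − (-0.45)(-0.40)] = 0.3075
  C_31 = (-0.45)(-0.05) − (-0.05)(1.00) = 0.0725
  C_32 = −[(0.85)(-0.05) − (-0.05)(0.00)] = 0.0425
  C_33 = (0.85)(1.00) − (-0.45)(0.00) = 0.8500
det(I−A) = Σ_j (I−A)_1j·C_1j = (0.85)(0.5925) + (-0.45)(0.0200) + (-0.05)(0.4000) = 0.474625
adj(I−A) = Cᵀ =
  [ 0.5925   0.2775   0.0725]
  [ 0.0200   0.4900   0.0425]
  [ 0.4000   0.3075   0.8500]
(I − A)⁻¹ = adj(I−A) / det(I−A) ≈
  [   1.2484     0.5847     0.1528]
  [   0.0421     1.0324     0.0895]
  [   0.8428     0.6479     1.7909]
The output multiplier for sector j is the column-j sum of the Leontief inverse (I − A)⁻¹ = adj(I−A) / det(I−A).
Column 1 of adj(I−A): (0.5925, 0.0200, 0.4000); det(I−A) = 0.474625.
m_1 = (0.5925 + 0.0200 + 0.4000) / 0.474625 = 1.0125 / 0.474625 ≈ 2.133.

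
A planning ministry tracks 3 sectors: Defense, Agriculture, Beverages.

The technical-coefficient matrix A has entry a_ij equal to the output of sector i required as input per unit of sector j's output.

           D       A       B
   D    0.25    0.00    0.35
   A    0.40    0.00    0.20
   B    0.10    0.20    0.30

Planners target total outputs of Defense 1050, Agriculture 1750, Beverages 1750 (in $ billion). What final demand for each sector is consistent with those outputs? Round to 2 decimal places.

d_D = 175.00, d_A = 980.00, d_B = 770.00

I − A =
  [   0.75     0.00    -0.35]
  [  -0.40     1.00    -0.20]
  [  -0.10    -0.20     0.70]
d = (I − A) x:
  d_D = (+0.75)·1050 + (+0.00)·1750 + (-0.35)·1750 = 175.00
  d_A = (-0.40)·1050 + (+1.00)·1750 + (-0.20)·1750 = 980.00
  d_B = (-0.10)·1050 + (-0.20)·1750 + (+0.70)·1750 = 770.00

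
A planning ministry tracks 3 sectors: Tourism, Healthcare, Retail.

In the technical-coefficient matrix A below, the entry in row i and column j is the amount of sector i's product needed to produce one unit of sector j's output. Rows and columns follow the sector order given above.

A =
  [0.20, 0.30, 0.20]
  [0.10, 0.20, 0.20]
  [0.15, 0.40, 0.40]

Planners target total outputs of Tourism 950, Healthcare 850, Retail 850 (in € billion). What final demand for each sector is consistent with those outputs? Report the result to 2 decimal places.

I − A =
  [   0.80    -0.30    -0.20]
  [  -0.10     0.80    -0.20]
  [  -0.15    -0.40     0.60]
d = (I − A) x:
  d_1 = (+0.80)·950 + (-0.30)·850 + (-0.20)·850 = 335.00
  d_2 = (-0.10)·950 + (+0.80)·850 + (-0.20)·850 = 415.00
  d_3 = (-0.15)·950 + (-0.40)·850 + (+0.60)·850 = 27.50

d_1 = 335.00, d_2 = 415.00, d_3 = 27.50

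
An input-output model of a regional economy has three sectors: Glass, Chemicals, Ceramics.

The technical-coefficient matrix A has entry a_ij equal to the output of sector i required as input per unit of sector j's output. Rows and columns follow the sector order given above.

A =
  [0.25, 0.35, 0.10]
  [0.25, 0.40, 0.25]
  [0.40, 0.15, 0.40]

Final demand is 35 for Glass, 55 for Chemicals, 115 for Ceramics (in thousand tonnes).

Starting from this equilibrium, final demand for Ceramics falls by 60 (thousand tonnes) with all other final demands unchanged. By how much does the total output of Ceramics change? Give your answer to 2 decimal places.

Δx_3 = -171.77

I − A =
  [   0.75    -0.35    -0.10]
  [  -0.25     0.60    -0.25]
  [  -0.40    -0.15     0.60]
Cofactors of I−A, C_ij = (−1)^(i+j)·(minor ij) (rows/columns in the sector order above):
  C_11 = (0.60)(0.60) − (-0.25)(-0.15) = 0.3225
  C_12 = −[(-0.25)(0.60) − (-0.25)(-0.40)] = 0.2500
  C_13 = (-0.25)(-0.15) − (0.60)(-0.40) = 0.2775
  C_21 = −[(-0.35)(0.60) − (-0.10)(-0.15)] = 0.2250
  C_22 = (0.75)(0.60) − (-0.10)(-0.40) = 0.4100
  C_23 = −[(0.75)(-0.15) − (-0.35)(-0.40)] = 0.2525
  C_31 = (-0.35)(-0.25) − (-0.10)(0.60) = 0.1475
  C_32 = −[(0.75)(-0.25) − (-0.10)(-0.25)] = 0.2125
  C_33 = (0.75)(0.60) − (-0.35)(-0.25) = 0.3625
det(I−A) = Σ_j (I−A)_1j·C_1j = (0.75)(0.3225) + (-0.35)(0.2500) + (-0.10)(0.2775) = 0.126625
adj(I−A) = Cᵀ =
  [ 0.3225   0.2250   0.1475]
  [ 0.2500   0.4100   0.2125]
  [ 0.2775   0.2525   0.3625]
(I − A)⁻¹ = adj(I−A) / det(I−A) ≈
  [   2.5469     1.7769     1.1649]
  [   1.9743     3.2379     1.6782]
  [   2.1915     1.9941     2.8628]
Δx = (I − A)⁻¹ Δd with Δd having -60 in the Ceramics component and 0 elsewhere.
So Δx_3 = L_33 · (-60), where L_33 = adj(I−A)_33 / det(I−A) = 0.3625 / 0.126625.
Δx_3 = 0.3625 × (-60) / 0.126625 = -21.75 / 0.126625 ≈ -171.77.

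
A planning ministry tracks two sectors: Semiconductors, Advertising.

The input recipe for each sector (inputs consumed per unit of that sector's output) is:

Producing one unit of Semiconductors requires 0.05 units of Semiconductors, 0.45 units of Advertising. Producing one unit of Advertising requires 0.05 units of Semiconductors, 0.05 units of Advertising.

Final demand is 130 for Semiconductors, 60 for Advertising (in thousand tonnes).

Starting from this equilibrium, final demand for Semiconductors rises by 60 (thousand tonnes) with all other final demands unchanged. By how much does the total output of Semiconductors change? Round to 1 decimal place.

I − A =
  [   0.95    -0.05]
  [  -0.45     0.95]
det(I−A) = (0.95)(0.95) − (-0.05)(-0.45) = 0.8800
adj(I−A) = [[0.95, 0.05], [0.45, 0.95]]
(I − A)⁻¹ = adj(I−A) / det(I−A) ≈
  [   1.0795     0.0568]
  [   0.5114     1.0795]
Δx = (I − A)⁻¹ Δd with Δd having +60 in the Semiconductors component and 0 elsewhere.
So Δx_1 = L_11 · (+60), where L_11 = adj(I−A)_11 / det(I−A) = 0.95 / 0.8800.
Δx_1 = 0.95 × (+60) / 0.8800 = 57.00 / 0.8800 ≈ 64.8.

Δx_1 = 64.8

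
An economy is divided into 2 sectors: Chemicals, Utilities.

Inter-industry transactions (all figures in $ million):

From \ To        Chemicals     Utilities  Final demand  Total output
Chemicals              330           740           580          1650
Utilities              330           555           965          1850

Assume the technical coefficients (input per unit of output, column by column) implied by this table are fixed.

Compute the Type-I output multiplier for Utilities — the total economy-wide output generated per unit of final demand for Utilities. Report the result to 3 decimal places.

Technical coefficients a_ij = z_ij / X_j:
  a_11 = 330/1650 = 0.20, a_21 = 330/1650 = 0.20
  a_12 = 740/1850 = 0.40, a_22 = 555/1850 = 0.30
I − A =
  [   0.80    -0.40]
  [  -0.20     0.70]
det(I−A) = (0.80)(0.70) − (-0.40)(-0.20) = 0.4800
adj(I−A) = [[0.70, 0.40], [0.20, 0.80]]
(I − A)⁻¹ = adj(I−A) / det(I−A) ≈
  [   1.4583     0.8333]
  [   0.4167     1.6667]
The output multiplier for sector j is the column-j sum of the Leontief inverse (I − A)⁻¹ = adj(I−A) / det(I−A).
Column 2 of adj(I−A): (0.40, 0.80); det(I−A) = 0.4800.
m_2 = (0.40 + 0.80) / 0.4800 = 1.20 / 0.4800 = 2.500.

m_2 = 2.500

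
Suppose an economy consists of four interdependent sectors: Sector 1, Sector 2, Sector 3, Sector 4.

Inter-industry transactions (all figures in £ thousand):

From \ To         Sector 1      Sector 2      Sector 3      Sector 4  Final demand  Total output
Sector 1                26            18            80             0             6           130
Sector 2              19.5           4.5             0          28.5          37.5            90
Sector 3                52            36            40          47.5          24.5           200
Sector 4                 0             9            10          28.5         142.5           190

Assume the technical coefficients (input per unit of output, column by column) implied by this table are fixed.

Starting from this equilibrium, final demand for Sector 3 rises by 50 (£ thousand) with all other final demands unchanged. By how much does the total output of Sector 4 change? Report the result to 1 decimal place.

Technical coefficients a_ij = z_ij / X_j:
  a_11 = 26/130 = 0.20, a_21 = 19.5/130 = 0.15, a_31 = 52/130 = 0.40, a_41 = 0/130 = 0.00
  a_12 = 18/90 = 0.20, a_22 = 4.5/90 = 0.05, a_32 = 36/90 = 0.40, a_42 = 9/90 = 0.10
  a_13 = 80/200 = 0.40, a_23 = 0/200 = 0.00, a_33 = 40/200 = 0.20, a_43 = 10/200 = 0.05
  a_14 = 0/190 = 0.00, a_24 = 28.5/190 = 0.15, a_34 = 47.5/190 = 0.25, a_44 = 28.5/190 = 0.15
I − A =
  [   0.80    -0.20    -0.40     0.00]
  [  -0.15     0.95     0.00    -0.15]
  [  -0.40    -0.40     0.80    -0.25]
  [   0.00    -0.10    -0.05     0.85]
Compute the cofactors C_ij = (−1)^(i+j)·(3×3 minor ij) of I−A; the adjugate is their transpose:
adj(I−A) = Cᵀ =
  [ 0.619125   0.279500   0.318500   0.143000]
  [ 0.103125   0.398000   0.057000   0.087000]
  [ 0.371750   0.360000   0.608500   0.242500]
  [ 0.034000   0.068000   0.042500   0.408000]
det(I−A) = Σ_j (I−A)_1j·C_1j = (0.80)(0.619125) + (-0.20)(0.103125) + (-0.40)(0.371750) + (0.00)(0.034000) = 0.325975
(I − A)⁻¹ = adj(I−A) / det(I−A) ≈
  [   1.8993     0.8574     0.9771     0.4387]
  [   0.3164     1.2210     0.1749     0.2669]
  [   1.1404     1.1044     1.8667     0.7439]
  [   0.1043     0.2086     0.1304     1.2516]
Δx = (I − A)⁻¹ Δd with Δd having +50 in the Sector 3 component and 0 elsewhere.
So Δx_4 = L_43 · (+50), where L_43 = adj(I−A)_43 / det(I−A) = 0.042500 / 0.325975.
Δx_4 = 0.042500 × (+50) / 0.325975 = 2.125 / 0.325975 ≈ 6.5.

Δx_4 = 6.5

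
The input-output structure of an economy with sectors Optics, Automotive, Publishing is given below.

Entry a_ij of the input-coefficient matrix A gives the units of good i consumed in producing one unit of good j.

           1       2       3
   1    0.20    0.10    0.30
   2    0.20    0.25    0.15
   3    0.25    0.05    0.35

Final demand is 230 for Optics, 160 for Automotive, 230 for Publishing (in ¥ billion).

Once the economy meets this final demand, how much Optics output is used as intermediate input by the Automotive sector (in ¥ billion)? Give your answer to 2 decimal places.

I − A =
  [   0.80    -0.10    -0.30]
  [  -0.20     0.75    -0.15]
  [  -0.25    -0.05     0.65]
Cofactors of I−A, C_ij = (−1)^(i+j)·(minor ij) (rows/columns in the sector order above):
  C_11 = (0.75)(0.65) − (-0.15)(-0.05) = 0.4800
  C_12 = −[(-0.20)(0.65) − (-0.15)(-0.25)] = 0.1675
  C_13 = (-0.20)(-0.05) − (0.75)(-0.25) = 0.1975
  C_21 = −[(-0.10)(0.65) − (-0.30)(-0.05)] = 0.0800
  C_22 = (0.80)(0.65) − (-0.30)(-0.25) = 0.4450
  C_23 = −[(0.80)(-0.05) − (-0.10)(-0.25)] = 0.0650
  C_31 = (-0.10)(-0.15) − (-0.30)(0.75) = 0.2400
  C_32 = −[(0.80)(-0.15) − (-0.30)(-0.20)] = 0.1800
  C_33 = (0.80)(0.75) − (-0.10)(-0.20) = 0.5800
det(I−A) = Σ_j (I−A)_1j·C_1j = (0.80)(0.4800) + (-0.10)(0.1675) + (-0.30)(0.1975) = 0.3080
adj(I−A) = Cᵀ =
  [ 0.4800   0.0800   0.2400]
  [ 0.1675   0.4450   0.1800]
  [ 0.1975   0.0650   0.5800]
(I − A)⁻¹ = adj(I−A) / det(I−A) ≈
  [   1.5584     0.2597     0.7792]
  [   0.5438     1.4448     0.5844]
  [   0.6412     0.2110     1.8831]
First solve x = (I − A)⁻¹ d = adj(I−A)·d / det(I−A); in particular x_2 = (0.1675·230 + 0.4450·160 + 0.1800·230) / 0.3080 = 151.125 / 0.3080 ≈ 490.6656.
Intermediate flow from 1 to 2: z_12 = a_12 · x_2 = 0.10 × 151.125 / 0.3080 = 15.1125 / 0.3080 ≈ 49.07.

z_12 = 49.07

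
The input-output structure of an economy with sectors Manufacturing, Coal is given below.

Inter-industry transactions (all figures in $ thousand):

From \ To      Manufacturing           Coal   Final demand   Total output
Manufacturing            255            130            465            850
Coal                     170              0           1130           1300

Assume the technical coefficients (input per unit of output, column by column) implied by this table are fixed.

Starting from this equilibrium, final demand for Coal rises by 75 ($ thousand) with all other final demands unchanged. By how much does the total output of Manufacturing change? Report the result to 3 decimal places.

Δx_M = 11.029

Technical coefficients a_ij = z_ij / X_j:
  a_MM = 255/850 = 0.30, a_CM = 170/850 = 0.20
  a_MC = 130/1300 = 0.10, a_CC = 0/1300 = 0.00
I − A =
  [   0.70    -0.10]
  [  -0.20     1.00]
det(I−A) = (0.70)(1.00) − (-0.10)(-0.20) = 0.6800
adj(I−A) = [[1.00, 0.10], [0.20, 0.70]]
(I − A)⁻¹ = adj(I−A) / det(I−A) ≈
  [   1.4706     0.1471]
  [   0.2941     1.0294]
Δx = (I − A)⁻¹ Δd with Δd having +75 in the Coal component and 0 elsewhere.
So Δx_M = L_MC · (+75), where L_MC = adj(I−A)_MC / det(I−A) = 0.10 / 0.6800.
Δx_M = 0.10 × (+75) / 0.6800 = 7.50 / 0.6800 ≈ 11.029.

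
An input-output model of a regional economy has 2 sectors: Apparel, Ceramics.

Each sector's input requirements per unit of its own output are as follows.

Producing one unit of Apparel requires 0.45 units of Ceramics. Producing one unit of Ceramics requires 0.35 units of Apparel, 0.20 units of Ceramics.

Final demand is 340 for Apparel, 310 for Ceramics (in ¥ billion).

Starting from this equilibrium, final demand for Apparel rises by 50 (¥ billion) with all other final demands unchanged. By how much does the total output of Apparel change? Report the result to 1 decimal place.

Δx_A = 62.3

I − A =
  [   1.00    -0.35]
  [  -0.45     0.80]
det(I−A) = (1.00)(0.80) − (-0.35)(-0.45) = 0.6425
adj(I−A) = [[0.80, 0.35], [0.45, 1.00]]
(I − A)⁻¹ = adj(I−A) / det(I−A) ≈
  [   1.2451     0.5447]
  [   0.7004     1.5564]
Δx = (I − A)⁻¹ Δd with Δd having +50 in the Apparel component and 0 elsewhere.
So Δx_A = L_AA · (+50), where L_AA = adj(I−A)_AA / det(I−A) = 0.80 / 0.6425.
Δx_A = 0.80 × (+50) / 0.6425 = 40.00 / 0.6425 ≈ 62.3.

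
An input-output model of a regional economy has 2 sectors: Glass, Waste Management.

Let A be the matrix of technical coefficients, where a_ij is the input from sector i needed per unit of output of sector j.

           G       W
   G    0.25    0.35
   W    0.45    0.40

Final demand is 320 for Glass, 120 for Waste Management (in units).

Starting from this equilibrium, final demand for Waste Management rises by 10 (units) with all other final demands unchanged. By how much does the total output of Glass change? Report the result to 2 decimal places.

I − A =
  [   0.75    -0.35]
  [  -0.45     0.60]
det(I−A) = (0.75)(0.60) − (-0.35)(-0.45) = 0.2925
adj(I−A) = [[0.60, 0.35], [0.45, 0.75]]
(I − A)⁻¹ = adj(I−A) / det(I−A) ≈
  [   2.0513     1.1966]
  [   1.5385     2.5641]
Δx = (I − A)⁻¹ Δd with Δd having +10 in the Waste Management component and 0 elsewhere.
So Δx_G = L_GW · (+10), where L_GW = adj(I−A)_GW / det(I−A) = 0.35 / 0.2925.
Δx_G = 0.35 × (+10) / 0.2925 = 3.50 / 0.2925 ≈ 11.97.

Δx_G = 11.97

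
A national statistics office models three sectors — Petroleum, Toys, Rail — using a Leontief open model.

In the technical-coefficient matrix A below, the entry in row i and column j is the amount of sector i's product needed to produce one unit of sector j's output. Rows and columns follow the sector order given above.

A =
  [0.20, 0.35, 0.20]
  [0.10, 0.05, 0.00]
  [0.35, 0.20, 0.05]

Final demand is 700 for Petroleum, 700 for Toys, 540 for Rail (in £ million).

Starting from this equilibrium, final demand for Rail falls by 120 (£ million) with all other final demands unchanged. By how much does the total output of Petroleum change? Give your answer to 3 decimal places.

Δx_P = -36.878

I − A =
  [   0.80    -0.35    -0.20]
  [  -0.10     0.95     0.00]
  [  -0.35    -0.20     0.95]
Cofactors of I−A, C_ij = (−1)^(i+j)·(minor ij) (rows/columns in the sector order above):
  C_11 = (0.95)(0.95) − (0.00)(-0.20) = 0.9025
  C_12 = −[(-0.10)(0.95) − (0.00)(-0.35)] = 0.0950
  C_13 = (-0.10)(-0.20) − (0.95)(-0.35) = 0.3525
  C_21 = −[(-0.35)(0.95) − (-0.20)(-0.20)] = 0.3725
  C_22 = (0.80)(0.95) − (-0.20)(-0.35) = 0.6900
  C_23 = −[(0.80)(-0.20) − (-0.35)(-0.35)] = 0.2825
  C_31 = (-0.35)(0.00) − (-0.20)(0.95) = 0.1900
  C_32 = −[(0.80)(0.00) − (-0.20)(-0.10)] = 0.0200
  C_33 = (0.80)(0.95) − (-0.35)(-0.10) = 0.7250
det(I−A) = Σ_j (I−A)_1j·C_1j = (0.80)(0.9025) + (-0.35)(0.0950) + (-0.20)(0.3525) = 0.61825
adj(I−A) = Cᵀ =
  [ 0.9025   0.3725   0.1900]
  [ 0.0950   0.6900   0.0200]
  [ 0.3525   0.2825   0.7250]
(I − A)⁻¹ = adj(I−A) / det(I−A) ≈
  [   1.4598     0.6025     0.3073]
  [   0.1537     1.1161     0.0323]
  [   0.5702     0.4569     1.1727]
Δx = (I − A)⁻¹ Δd with Δd having -120 in the Rail component and 0 elsewhere.
So Δx_P = L_PR · (-120), where L_PR = adj(I−A)_PR / det(I−A) = 0.1900 / 0.61825.
Δx_P = 0.1900 × (-120) / 0.61825 = -22.80 / 0.61825 ≈ -36.878.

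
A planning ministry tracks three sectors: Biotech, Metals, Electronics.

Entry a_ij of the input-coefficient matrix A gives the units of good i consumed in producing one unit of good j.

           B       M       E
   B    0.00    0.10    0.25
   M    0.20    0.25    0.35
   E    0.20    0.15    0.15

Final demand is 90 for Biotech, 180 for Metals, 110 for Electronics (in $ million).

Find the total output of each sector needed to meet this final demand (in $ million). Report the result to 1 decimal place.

x_B = 192.2, x_M = 406.2, x_E = 246.3

I − A =
  [   1.00    -0.10    -0.25]
  [  -0.20     0.75    -0.35]
  [  -0.20    -0.15     0.85]
Cofactors of I−A, C_ij = (−1)^(i+j)·(minor ij) (rows/columns in the sector order above):
  C_11 = (0.75)(0.85) − (-0.35)(-0.15) = 0.5850
  C_12 = −[(-0.20)(0.85) − (-0.35)(-0.20)] = 0.2400
  C_13 = (-0.20)(-0.15) − (0.75)(-0.20) = 0.1800
  C_21 = −[(-0.10)(0.85) − (-0.25)(-0.15)] = 0.1225
  C_22 = (1.00)(0.85) − (-0.25)(-0.20) = 0.8000
  C_23 = −[(1.00)(-0.15) − (-0.10)(-0.20)] = 0.1700
  C_31 = (-0.10)(-0.35) − (-0.25)(0.75) = 0.2225
  C_32 = −[(1.00)(-0.35) − (-0.25)(-0.20)] = 0.4000
  C_33 = (1.00)(0.75) − (-0.10)(-0.20) = 0.7300
det(I−A) = Σ_j (I−A)_1j·C_1j = (1.00)(0.5850) + (-0.10)(0.2400) + (-0.25)(0.1800) = 0.5160
adj(I−A) = Cᵀ =
  [ 0.5850   0.1225   0.2225]
  [ 0.2400   0.8000   0.4000]
  [ 0.1800   0.1700   0.7300]
(I − A)⁻¹ = adj(I−A) / det(I−A) ≈
  [   1.1337     0.2374     0.4312]
  [   0.4651     1.5504     0.7752]
  [   0.3488     0.3295     1.4147]
x = (I − A)⁻¹ d = adj(I−A)·d / det(I−A), with det(I−A) = 0.5160:
  x_B = (0.5850·90 + 0.1225·180 + 0.2225·110) / 0.5160 = 99.175 / 0.5160 ≈ 192.2
  x_M = (0.2400·90 + 0.8000·180 + 0.4000·110) / 0.5160 = 209.60 / 0.5160 ≈ 406.2
  x_E = (0.1800·90 + 0.1700·180 + 0.7300·110) / 0.5160 = 127.10 / 0.5160 ≈ 246.3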